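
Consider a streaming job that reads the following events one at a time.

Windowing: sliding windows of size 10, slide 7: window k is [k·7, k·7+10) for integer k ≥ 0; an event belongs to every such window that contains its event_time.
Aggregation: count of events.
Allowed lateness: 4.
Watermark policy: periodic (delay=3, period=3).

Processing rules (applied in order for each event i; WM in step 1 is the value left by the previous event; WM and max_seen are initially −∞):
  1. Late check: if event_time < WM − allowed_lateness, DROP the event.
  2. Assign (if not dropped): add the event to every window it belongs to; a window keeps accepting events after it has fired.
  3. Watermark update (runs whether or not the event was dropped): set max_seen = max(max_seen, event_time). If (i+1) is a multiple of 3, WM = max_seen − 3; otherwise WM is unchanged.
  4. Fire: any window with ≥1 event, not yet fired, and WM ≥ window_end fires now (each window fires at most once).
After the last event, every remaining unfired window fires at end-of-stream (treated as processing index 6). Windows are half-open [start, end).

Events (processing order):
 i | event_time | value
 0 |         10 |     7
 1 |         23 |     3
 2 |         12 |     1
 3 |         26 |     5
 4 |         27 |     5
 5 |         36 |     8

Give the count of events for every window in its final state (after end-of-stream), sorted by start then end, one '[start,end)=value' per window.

[7,17)=2 [14,24)=1 [21,31)=3 [28,38)=1 [35,45)=1

i=0 t=10 v=7: → [7,17); WM=−∞
i=1 t=23 v=3: → [21,31),[14,24); WM=−∞
i=2 t=12 v=1: → [7,17); WM=20; [7,17) fires=2
i=3 t=26 v=5: → [21,31); WM=20
i=4 t=27 v=5: → [21,31); WM=20
i=5 t=36 v=8: → [35,45),[28,38); WM=33; [14,24) fires=1 [21,31) fires=3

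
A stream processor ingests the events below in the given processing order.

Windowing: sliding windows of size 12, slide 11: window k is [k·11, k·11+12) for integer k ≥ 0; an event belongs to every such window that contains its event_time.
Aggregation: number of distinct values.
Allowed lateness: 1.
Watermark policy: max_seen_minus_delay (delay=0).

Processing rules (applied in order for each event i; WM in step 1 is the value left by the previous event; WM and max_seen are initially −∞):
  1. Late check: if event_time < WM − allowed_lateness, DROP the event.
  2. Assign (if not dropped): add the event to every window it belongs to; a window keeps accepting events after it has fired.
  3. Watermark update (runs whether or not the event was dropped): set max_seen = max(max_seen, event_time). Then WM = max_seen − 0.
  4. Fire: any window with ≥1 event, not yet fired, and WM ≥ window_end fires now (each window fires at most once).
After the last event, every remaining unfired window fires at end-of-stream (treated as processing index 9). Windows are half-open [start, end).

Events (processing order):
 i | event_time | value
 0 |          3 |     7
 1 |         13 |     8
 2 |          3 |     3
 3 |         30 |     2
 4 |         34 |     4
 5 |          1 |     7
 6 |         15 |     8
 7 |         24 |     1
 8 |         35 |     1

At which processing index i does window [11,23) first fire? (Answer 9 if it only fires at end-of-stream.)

3

i=0 t=3 v=7: → [0,12); WM=3
i=1 t=13 v=8: → [11,23); WM=13; [0,12) fires=1
i=2 t=3 v=3: DROP (t<13-1); WM=13
i=3 t=30 v=2: → [22,34); WM=30; [11,23) fires=1
i=4 t=34 v=4: → [33,45); WM=34; [22,34) fires=1
i=5 t=1 v=7: DROP (t<34-1); WM=34
i=6 t=15 v=8: DROP (t<34-1); WM=34
i=7 t=24 v=1: DROP (t<34-1); WM=34
i=8 t=35 v=1: → [33,45); WM=35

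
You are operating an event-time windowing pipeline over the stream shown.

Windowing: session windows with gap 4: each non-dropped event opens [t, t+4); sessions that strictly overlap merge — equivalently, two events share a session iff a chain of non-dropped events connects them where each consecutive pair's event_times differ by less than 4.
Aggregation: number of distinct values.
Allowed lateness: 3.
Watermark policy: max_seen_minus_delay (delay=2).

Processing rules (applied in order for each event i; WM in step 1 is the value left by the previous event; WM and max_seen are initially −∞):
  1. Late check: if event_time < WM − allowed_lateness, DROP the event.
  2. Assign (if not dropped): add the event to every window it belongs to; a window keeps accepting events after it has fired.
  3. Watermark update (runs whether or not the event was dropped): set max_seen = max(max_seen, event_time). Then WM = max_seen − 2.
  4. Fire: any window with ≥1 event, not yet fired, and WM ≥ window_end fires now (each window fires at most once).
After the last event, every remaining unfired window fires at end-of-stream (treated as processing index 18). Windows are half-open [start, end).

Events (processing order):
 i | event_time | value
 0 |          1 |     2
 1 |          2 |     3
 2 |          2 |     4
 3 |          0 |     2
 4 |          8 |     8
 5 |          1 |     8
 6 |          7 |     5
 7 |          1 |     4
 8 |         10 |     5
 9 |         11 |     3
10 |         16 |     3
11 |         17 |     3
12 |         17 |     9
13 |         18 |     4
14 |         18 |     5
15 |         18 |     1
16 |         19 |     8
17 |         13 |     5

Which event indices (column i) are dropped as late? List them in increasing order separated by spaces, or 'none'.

5 7 17

i=0 t=1 v=2: → [1,5); WM=-1
i=1 t=2 v=3: → [1,6); WM=0
i=2 t=2 v=4: → [1,6); WM=0
i=3 t=0 v=2: → [0,6); WM=0
i=4 t=8 v=8: → [8,12); WM=6
i=5 t=1 v=8: DROP (t<6-3); WM=6
i=6 t=7 v=5: → [7,12); WM=6
i=7 t=1 v=4: DROP (t<6-3); WM=6
i=8 t=10 v=5: → [7,14); WM=8
i=9 t=11 v=3: → [7,15); WM=9
i=10 t=16 v=3: → [16,20); WM=14
i=11 t=17 v=3: → [16,21); WM=15
i=12 t=17 v=9: → [16,21); WM=15
i=13 t=18 v=4: → [16,22); WM=16
i=14 t=18 v=5: → [16,22); WM=16
i=15 t=18 v=1: → [16,22); WM=16
i=16 t=19 v=8: → [16,23); WM=17
i=17 t=13 v=5: DROP (t<17-3); WM=17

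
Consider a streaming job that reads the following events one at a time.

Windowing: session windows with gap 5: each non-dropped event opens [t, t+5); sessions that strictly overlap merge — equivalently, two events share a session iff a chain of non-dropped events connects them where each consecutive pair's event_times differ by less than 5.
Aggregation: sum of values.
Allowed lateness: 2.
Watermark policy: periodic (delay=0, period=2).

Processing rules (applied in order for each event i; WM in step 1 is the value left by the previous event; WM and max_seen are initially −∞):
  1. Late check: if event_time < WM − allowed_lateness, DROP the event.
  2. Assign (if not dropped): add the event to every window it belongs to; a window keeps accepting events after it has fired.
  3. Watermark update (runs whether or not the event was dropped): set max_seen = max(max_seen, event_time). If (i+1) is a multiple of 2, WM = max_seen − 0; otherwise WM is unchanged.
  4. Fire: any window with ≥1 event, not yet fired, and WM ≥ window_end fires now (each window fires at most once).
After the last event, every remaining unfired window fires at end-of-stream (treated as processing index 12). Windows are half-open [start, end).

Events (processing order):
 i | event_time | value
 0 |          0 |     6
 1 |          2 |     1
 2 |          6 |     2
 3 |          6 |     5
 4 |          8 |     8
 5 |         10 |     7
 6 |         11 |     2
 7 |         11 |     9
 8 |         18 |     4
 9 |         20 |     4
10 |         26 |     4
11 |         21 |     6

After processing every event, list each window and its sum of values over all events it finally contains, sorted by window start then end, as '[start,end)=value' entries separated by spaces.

i=0 t=0 v=6: → [0,5); WM=−∞
i=1 t=2 v=1: → [0,7); WM=2
i=2 t=6 v=2: → [0,11); WM=2
i=3 t=6 v=5: → [0,11); WM=6
i=4 t=8 v=8: → [0,13); WM=6
i=5 t=10 v=7: → [0,15); WM=10
i=6 t=11 v=2: → [0,16); WM=10
i=7 t=11 v=9: → [0,16); WM=11
i=8 t=18 v=4: → [18,23); WM=11
i=9 t=20 v=4: → [18,25); WM=20
i=10 t=26 v=4: → [26,31); WM=20
i=11 t=21 v=6: → [18,26); WM=26

[0,16)=40 [18,26)=14 [26,31)=4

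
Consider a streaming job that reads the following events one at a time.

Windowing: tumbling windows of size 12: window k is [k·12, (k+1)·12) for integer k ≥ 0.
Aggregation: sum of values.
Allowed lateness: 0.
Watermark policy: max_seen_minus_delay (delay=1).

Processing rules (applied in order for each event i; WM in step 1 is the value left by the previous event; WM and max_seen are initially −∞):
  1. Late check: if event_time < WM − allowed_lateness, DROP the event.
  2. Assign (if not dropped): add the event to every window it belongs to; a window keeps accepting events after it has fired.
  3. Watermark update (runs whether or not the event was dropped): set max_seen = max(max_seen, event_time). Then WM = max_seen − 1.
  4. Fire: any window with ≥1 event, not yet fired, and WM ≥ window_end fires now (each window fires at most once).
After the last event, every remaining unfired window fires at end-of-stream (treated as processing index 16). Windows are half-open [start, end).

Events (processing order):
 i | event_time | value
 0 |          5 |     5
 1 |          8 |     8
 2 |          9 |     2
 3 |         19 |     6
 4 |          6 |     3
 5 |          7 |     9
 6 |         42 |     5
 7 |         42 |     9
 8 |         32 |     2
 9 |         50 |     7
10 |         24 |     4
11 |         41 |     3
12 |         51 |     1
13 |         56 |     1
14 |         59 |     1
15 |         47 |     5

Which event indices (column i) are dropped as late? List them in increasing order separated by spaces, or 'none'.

i=0 t=5 v=5: → [0,12); WM=4
i=1 t=8 v=8: → [0,12); WM=7
i=2 t=9 v=2: → [0,12); WM=8
i=3 t=19 v=6: → [12,24); WM=18; [0,12) fires=15
i=4 t=6 v=3: DROP (t<18-0); WM=18
i=5 t=7 v=9: DROP (t<18-0); WM=18
i=6 t=42 v=5: → [36,48); WM=41; [12,24) fires=6
i=7 t=42 v=9: → [36,48); WM=41
i=8 t=32 v=2: DROP (t<41-0); WM=41
i=9 t=50 v=7: → [48,60); WM=49; [36,48) fires=14
i=10 t=24 v=4: DROP (t<49-0); WM=49
i=11 t=41 v=3: DROP (t<49-0); WM=49
i=12 t=51 v=1: → [48,60); WM=50
i=13 t=56 v=1: → [48,60); WM=55
i=14 t=59 v=1: → [48,60); WM=58
i=15 t=47 v=5: DROP (t<58-0); WM=58

4 5 8 10 11 15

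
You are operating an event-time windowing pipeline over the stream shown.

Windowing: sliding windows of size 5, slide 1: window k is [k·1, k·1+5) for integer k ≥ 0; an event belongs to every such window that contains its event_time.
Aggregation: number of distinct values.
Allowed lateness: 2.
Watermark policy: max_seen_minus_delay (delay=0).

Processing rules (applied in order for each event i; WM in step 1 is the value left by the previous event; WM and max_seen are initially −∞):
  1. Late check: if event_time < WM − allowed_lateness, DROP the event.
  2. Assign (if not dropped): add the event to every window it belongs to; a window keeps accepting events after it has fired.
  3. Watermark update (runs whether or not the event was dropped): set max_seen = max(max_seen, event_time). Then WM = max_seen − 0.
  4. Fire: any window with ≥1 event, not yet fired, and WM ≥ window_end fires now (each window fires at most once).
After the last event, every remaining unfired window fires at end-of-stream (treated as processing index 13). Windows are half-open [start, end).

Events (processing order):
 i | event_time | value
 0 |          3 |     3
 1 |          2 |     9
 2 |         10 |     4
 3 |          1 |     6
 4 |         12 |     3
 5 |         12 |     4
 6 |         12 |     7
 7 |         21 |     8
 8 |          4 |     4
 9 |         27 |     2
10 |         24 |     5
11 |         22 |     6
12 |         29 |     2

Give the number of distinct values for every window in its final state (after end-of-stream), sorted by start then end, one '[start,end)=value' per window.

i=0 t=3 v=3: → [3,8),[2,7),[1,6),[0,5); WM=3
i=1 t=2 v=9: → [2,7),[1,6),[0,5); WM=3
i=2 t=10 v=4: → [10,15),[9,14),[8,13),[7,12),[6,11); WM=10; [0,5) fires=2 [1,6) fires=2 [2,7) fires=2 [3,8) fires=1
i=3 t=1 v=6: DROP (t<10-2); WM=10
i=4 t=12 v=3: → [12,17),[11,16),[10,15),[9,14),[8,13); WM=12; [6,11) fires=1 [7,12) fires=1
i=5 t=12 v=4: → [12,17),[11,16),[10,15),[9,14),[8,13); WM=12
i=6 t=12 v=7: → [12,17),[11,16),[10,15),[9,14),[8,13); WM=12
i=7 t=21 v=8: → [21,26),[20,25),[19,24),[18,23),[17,22); WM=21; [8,13) fires=3 [9,14) fires=3 [10,15) fires=3 [11,16) fires=3 [12,17) fires=3
i=8 t=4 v=4: DROP (t<21-2); WM=21
i=9 t=27 v=2: → [27,32),[26,31),[25,30),[24,29),[23,28); WM=27; [17,22) fires=1 [18,23) fires=1 [19,24) fires=1 [20,25) fires=1 [21,26) fires=1
i=10 t=24 v=5: DROP (t<27-2); WM=27
i=11 t=22 v=6: DROP (t<27-2); WM=27
i=12 t=29 v=2: → [29,34),[28,33),[27,32),[26,31),[25,30); WM=29; [23,28) fires=1 [24,29) fires=1

[0,5)=2 [1,6)=2 [2,7)=2 [3,8)=1 [6,11)=1 [7,12)=1 [8,13)=3 [9,14)=3 [10,15)=3 [11,16)=3 [12,17)=3 [17,22)=1 [18,23)=1 [19,24)=1 [20,25)=1 [21,26)=1 [23,28)=1 [24,29)=1 [25,30)=1 [26,31)=1 [27,32)=1 [28,33)=1 [29,34)=1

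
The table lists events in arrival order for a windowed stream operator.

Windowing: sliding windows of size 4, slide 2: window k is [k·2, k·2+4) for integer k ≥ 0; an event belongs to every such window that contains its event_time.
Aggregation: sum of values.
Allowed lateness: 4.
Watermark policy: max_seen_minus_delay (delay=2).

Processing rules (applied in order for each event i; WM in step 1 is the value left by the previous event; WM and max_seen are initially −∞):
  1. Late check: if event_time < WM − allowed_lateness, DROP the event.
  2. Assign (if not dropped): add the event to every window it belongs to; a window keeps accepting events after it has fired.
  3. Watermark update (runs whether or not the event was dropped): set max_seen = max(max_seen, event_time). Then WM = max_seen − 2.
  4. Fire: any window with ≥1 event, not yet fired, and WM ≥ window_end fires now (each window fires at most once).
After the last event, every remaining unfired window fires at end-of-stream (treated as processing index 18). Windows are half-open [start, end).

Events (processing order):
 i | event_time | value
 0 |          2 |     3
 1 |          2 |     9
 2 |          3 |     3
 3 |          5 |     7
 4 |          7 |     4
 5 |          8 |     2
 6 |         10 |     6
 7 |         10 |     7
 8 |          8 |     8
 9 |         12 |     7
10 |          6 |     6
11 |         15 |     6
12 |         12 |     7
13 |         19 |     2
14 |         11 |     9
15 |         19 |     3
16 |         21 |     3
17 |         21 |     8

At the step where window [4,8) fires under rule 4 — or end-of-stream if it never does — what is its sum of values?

i=0 t=2 v=3: → [2,6),[0,4); WM=0
i=1 t=2 v=9: → [2,6),[0,4); WM=0
i=2 t=3 v=3: → [2,6),[0,4); WM=1
i=3 t=5 v=7: → [4,8),[2,6); WM=3
i=4 t=7 v=4: → [6,10),[4,8); WM=5; [0,4) fires=15
i=5 t=8 v=2: → [8,12),[6,10); WM=6; [2,6) fires=22
i=6 t=10 v=6: → [10,14),[8,12); WM=8; [4,8) fires=11
i=7 t=10 v=7: → [10,14),[8,12); WM=8
i=8 t=8 v=8: → [8,12),[6,10); WM=8
i=9 t=12 v=7: → [12,16),[10,14); WM=10; [6,10) fires=14
i=10 t=6 v=6: → [6,10),[4,8); WM=10
i=11 t=15 v=6: → [14,18),[12,16); WM=13; [8,12) fires=23
i=12 t=12 v=7: → [12,16),[10,14); WM=13
i=13 t=19 v=2: → [18,22),[16,20); WM=17; [10,14) fires=27 [12,16) fires=20
i=14 t=11 v=9: DROP (t<17-4); WM=17
i=15 t=19 v=3: → [18,22),[16,20); WM=17
i=16 t=21 v=3: → [20,24),[18,22); WM=19; [14,18) fires=6
i=17 t=21 v=8: → [20,24),[18,22); WM=19

11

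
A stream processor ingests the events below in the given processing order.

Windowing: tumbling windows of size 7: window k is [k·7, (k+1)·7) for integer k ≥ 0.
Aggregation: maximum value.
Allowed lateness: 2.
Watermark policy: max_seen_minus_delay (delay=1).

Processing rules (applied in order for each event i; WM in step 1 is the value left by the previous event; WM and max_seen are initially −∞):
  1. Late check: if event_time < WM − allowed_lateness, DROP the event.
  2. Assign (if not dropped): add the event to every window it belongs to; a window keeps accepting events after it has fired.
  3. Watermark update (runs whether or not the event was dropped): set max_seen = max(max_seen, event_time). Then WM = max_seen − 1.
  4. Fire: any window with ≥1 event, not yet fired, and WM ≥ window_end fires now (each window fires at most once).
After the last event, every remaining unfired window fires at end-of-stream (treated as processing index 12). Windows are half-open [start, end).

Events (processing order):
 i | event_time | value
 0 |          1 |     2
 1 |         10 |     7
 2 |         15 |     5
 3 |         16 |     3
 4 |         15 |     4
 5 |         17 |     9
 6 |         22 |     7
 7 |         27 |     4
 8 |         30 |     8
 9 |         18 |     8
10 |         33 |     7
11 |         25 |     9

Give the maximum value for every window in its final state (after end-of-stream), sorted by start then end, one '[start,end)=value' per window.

[0,7)=2 [7,14)=7 [14,21)=9 [21,28)=7 [28,35)=8

i=0 t=1 v=2: → [0,7); WM=0
i=1 t=10 v=7: → [7,14); WM=9; [0,7) fires=2
i=2 t=15 v=5: → [14,21); WM=14; [7,14) fires=7
i=3 t=16 v=3: → [14,21); WM=15
i=4 t=15 v=4: → [14,21); WM=15
i=5 t=17 v=9: → [14,21); WM=16
i=6 t=22 v=7: → [21,28); WM=21; [14,21) fires=9
i=7 t=27 v=4: → [21,28); WM=26
i=8 t=30 v=8: → [28,35); WM=29; [21,28) fires=7
i=9 t=18 v=8: DROP (t<29-2); WM=29
i=10 t=33 v=7: → [28,35); WM=32
i=11 t=25 v=9: DROP (t<32-2); WM=32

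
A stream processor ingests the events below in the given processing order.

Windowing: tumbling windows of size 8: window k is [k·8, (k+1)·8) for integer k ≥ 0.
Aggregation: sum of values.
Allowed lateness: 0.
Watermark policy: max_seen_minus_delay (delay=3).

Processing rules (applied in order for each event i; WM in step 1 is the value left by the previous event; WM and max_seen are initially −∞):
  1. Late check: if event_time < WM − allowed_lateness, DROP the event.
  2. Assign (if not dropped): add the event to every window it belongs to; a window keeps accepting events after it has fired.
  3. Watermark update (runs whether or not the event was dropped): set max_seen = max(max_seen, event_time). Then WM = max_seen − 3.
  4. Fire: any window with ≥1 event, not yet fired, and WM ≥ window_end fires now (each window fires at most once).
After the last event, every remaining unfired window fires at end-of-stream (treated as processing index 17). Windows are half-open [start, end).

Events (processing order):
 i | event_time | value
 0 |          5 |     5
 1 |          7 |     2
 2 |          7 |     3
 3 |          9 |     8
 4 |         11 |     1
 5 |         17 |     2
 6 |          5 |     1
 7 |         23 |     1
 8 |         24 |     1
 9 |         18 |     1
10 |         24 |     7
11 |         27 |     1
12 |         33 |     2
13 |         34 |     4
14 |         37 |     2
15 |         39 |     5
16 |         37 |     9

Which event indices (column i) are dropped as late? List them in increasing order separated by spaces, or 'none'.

6 9

i=0 t=5 v=5: → [0,8); WM=2
i=1 t=7 v=2: → [0,8); WM=4
i=2 t=7 v=3: → [0,8); WM=4
i=3 t=9 v=8: → [8,16); WM=6
i=4 t=11 v=1: → [8,16); WM=8; [0,8) fires=10
i=5 t=17 v=2: → [16,24); WM=14
i=6 t=5 v=1: DROP (t<14-0); WM=14
i=7 t=23 v=1: → [16,24); WM=20; [8,16) fires=9
i=8 t=24 v=1: → [24,32); WM=21
i=9 t=18 v=1: DROP (t<21-0); WM=21
i=10 t=24 v=7: → [24,32); WM=21
i=11 t=27 v=1: → [24,32); WM=24; [16,24) fires=3
i=12 t=33 v=2: → [32,40); WM=30
i=13 t=34 v=4: → [32,40); WM=31
i=14 t=37 v=2: → [32,40); WM=34; [24,32) fires=9
i=15 t=39 v=5: → [32,40); WM=36
i=16 t=37 v=9: → [32,40); WM=36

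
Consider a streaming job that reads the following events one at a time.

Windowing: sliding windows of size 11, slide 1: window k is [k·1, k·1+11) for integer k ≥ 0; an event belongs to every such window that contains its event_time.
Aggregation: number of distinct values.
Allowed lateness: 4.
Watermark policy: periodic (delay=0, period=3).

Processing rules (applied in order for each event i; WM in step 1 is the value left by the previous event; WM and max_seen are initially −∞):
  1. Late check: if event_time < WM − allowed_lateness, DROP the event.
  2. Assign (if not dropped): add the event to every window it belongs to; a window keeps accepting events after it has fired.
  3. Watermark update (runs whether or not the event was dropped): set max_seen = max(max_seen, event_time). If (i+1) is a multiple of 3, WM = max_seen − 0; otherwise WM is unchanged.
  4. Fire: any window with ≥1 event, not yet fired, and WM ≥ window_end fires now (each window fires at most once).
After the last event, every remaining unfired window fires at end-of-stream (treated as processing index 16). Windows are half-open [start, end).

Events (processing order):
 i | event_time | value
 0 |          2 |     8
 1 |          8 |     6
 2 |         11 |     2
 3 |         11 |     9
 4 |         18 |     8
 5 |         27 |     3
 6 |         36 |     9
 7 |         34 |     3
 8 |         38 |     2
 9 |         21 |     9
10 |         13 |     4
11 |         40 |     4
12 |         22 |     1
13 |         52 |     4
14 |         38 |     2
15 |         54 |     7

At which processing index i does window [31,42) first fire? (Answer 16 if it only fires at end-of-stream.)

i=0 t=2 v=8: → [2,13),[1,12),[0,11); WM=−∞
i=1 t=8 v=6: → [8,19),[7,18),[6,17),[5,16),[4,15),[3,14),[2,13),[1,12),[0,11); WM=−∞
i=2 t=11 v=2: → [11,22),[10,21),[9,20),[8,19),[7,18),[6,17),[5,16),[4,15),[3,14),[2,13),[1,12); WM=11; [0,11) fires=2
i=3 t=11 v=9: → [11,22),[10,21),[9,20),[8,19),[7,18),[6,17),[5,16),[4,15),[3,14),[2,13),[1,12); WM=11
i=4 t=18 v=8: → [18,29),[17,28),[16,27),[15,26),[14,25),[13,24),[12,23),[11,22),[10,21),[9,20),[8,19); WM=11
i=5 t=27 v=3: → [27,38),[26,37),[25,36),[24,35),[23,34),[22,33),[21,32),[20,31),[19,30),[18,29),[17,28); WM=27; [1,12) fires=4 [2,13) fires=4 [3,14) fires=3 [4,15) fires=3 [5,16) fires=3 [6,17) fires=3 [7,18) fires=3 [8,19) fires=4 [9,20) fires=3 [10,21) fires=3 [11,22) fires=3 [12,23) fires=1 [13,24) fires=1 [14,25) fires=1 [15,26) fires=1 [16,27) fires=1
i=6 t=36 v=9: → [36,47),[35,46),[34,45),[33,44),[32,43),[31,42),[30,41),[29,40),[28,39),[27,38),[26,37); WM=27
i=7 t=34 v=3: → [34,45),[33,44),[32,43),[31,42),[30,41),[29,40),[28,39),[27,38),[26,37),[25,36),[24,35); WM=27
i=8 t=38 v=2: → [38,49),[37,48),[36,47),[35,46),[34,45),[33,44),[32,43),[31,42),[30,41),[29,40),[28,39); WM=38; [17,28) fires=2 [18,29) fires=2 [19,30) fires=1 [20,31) fires=1 [21,32) fires=1 [22,33) fires=1 [23,34) fires=1 [24,35) fires=1 [25,36) fires=1 [26,37) fires=2 [27,38) fires=2
i=9 t=21 v=9: DROP (t<38-4); WM=38
i=10 t=13 v=4: DROP (t<38-4); WM=38
i=11 t=40 v=4: → [40,51),[39,50),[38,49),[37,48),[36,47),[35,46),[34,45),[33,44),[32,43),[31,42),[30,41); WM=40; [28,39) fires=3 [29,40) fires=3
i=12 t=22 v=1: DROP (t<40-4); WM=40
i=13 t=52 v=4: → [52,63),[51,62),[50,61),[49,60),[48,59),[47,58),[46,57),[45,56),[44,55),[43,54),[42,53); WM=40
i=14 t=38 v=2: → [38,49),[37,48),[36,47),[35,46),[34,45),[33,44),[32,43),[31,42),[30,41),[29,40),[28,39); WM=52; [30,41) fires=4 [31,42) fires=4 [32,43) fires=4 [33,44) fires=4 [34,45) fires=4 [35,46) fires=3 [36,47) fires=3 [37,48) fires=2 [38,49) fires=2 [39,50) fires=1 [40,51) fires=1
i=15 t=54 v=7: → [54,65),[53,64),[52,63),[51,62),[50,61),[49,60),[48,59),[47,58),[46,57),[45,56),[44,55); WM=52

14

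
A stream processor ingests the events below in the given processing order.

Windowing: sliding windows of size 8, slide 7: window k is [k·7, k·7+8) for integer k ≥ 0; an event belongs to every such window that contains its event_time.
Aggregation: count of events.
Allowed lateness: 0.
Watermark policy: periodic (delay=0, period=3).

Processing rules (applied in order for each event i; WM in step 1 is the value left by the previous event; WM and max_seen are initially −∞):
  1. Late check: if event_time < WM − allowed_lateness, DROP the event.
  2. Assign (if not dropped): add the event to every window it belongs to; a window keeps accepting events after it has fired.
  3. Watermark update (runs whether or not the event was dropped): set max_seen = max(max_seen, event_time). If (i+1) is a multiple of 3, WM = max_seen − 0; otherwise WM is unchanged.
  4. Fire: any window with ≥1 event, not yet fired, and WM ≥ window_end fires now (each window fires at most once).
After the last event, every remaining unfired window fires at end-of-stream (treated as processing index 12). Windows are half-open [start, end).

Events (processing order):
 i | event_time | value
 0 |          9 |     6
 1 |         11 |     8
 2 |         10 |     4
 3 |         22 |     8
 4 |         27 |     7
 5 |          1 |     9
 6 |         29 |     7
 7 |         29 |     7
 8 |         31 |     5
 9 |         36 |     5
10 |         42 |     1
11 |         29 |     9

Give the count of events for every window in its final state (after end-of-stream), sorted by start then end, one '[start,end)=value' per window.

i=0 t=9 v=6: → [7,15); WM=−∞
i=1 t=11 v=8: → [7,15); WM=−∞
i=2 t=10 v=4: → [7,15); WM=11
i=3 t=22 v=8: → [21,29); WM=11
i=4 t=27 v=7: → [21,29); WM=11
i=5 t=1 v=9: DROP (t<11-0); WM=27; [7,15) fires=3
i=6 t=29 v=7: → [28,36); WM=27
i=7 t=29 v=7: → [28,36); WM=27
i=8 t=31 v=5: → [28,36); WM=31; [21,29) fires=2
i=9 t=36 v=5: → [35,43); WM=31
i=10 t=42 v=1: → [42,50),[35,43); WM=31
i=11 t=29 v=9: DROP (t<31-0); WM=42; [28,36) fires=3

[7,15)=3 [21,29)=2 [28,36)=3 [35,43)=2 [42,50)=1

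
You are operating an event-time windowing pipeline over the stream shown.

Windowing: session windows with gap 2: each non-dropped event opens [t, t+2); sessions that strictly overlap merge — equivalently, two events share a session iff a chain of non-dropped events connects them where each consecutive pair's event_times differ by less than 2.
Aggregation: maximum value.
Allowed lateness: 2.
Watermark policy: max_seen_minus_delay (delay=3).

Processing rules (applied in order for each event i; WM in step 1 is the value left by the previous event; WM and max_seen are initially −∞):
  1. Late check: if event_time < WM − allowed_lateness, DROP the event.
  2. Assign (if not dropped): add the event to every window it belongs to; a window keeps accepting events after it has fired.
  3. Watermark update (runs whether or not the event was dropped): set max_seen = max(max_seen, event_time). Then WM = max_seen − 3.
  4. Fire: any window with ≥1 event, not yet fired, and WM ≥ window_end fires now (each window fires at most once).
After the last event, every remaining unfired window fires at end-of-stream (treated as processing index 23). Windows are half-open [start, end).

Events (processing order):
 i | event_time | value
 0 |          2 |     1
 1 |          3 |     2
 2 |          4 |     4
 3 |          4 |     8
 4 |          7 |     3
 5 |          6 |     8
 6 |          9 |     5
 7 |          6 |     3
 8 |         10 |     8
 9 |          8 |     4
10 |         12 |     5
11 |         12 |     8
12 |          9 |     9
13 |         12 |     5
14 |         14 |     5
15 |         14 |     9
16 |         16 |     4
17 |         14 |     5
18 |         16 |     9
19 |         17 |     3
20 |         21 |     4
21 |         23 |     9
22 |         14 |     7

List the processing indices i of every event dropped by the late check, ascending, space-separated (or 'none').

22

i=0 t=2 v=1: → [2,4); WM=-1
i=1 t=3 v=2: → [2,5); WM=0
i=2 t=4 v=4: → [2,6); WM=1
i=3 t=4 v=8: → [2,6); WM=1
i=4 t=7 v=3: → [7,9); WM=4
i=5 t=6 v=8: → [6,9); WM=4
i=6 t=9 v=5: → [9,11); WM=6
i=7 t=6 v=3: → [6,9); WM=6
i=8 t=10 v=8: → [9,12); WM=7
i=9 t=8 v=4: → [6,12); WM=7
i=10 t=12 v=5: → [12,14); WM=9
i=11 t=12 v=8: → [12,14); WM=9
i=12 t=9 v=9: → [6,12); WM=9
i=13 t=12 v=5: → [12,14); WM=9
i=14 t=14 v=5: → [14,16); WM=11
i=15 t=14 v=9: → [14,16); WM=11
i=16 t=16 v=4: → [16,18); WM=13
i=17 t=14 v=5: → [14,16); WM=13
i=18 t=16 v=9: → [16,18); WM=13
i=19 t=17 v=3: → [16,19); WM=14
i=20 t=21 v=4: → [21,23); WM=18
i=21 t=23 v=9: → [23,25); WM=20
i=22 t=14 v=7: DROP (t<20-2); WM=20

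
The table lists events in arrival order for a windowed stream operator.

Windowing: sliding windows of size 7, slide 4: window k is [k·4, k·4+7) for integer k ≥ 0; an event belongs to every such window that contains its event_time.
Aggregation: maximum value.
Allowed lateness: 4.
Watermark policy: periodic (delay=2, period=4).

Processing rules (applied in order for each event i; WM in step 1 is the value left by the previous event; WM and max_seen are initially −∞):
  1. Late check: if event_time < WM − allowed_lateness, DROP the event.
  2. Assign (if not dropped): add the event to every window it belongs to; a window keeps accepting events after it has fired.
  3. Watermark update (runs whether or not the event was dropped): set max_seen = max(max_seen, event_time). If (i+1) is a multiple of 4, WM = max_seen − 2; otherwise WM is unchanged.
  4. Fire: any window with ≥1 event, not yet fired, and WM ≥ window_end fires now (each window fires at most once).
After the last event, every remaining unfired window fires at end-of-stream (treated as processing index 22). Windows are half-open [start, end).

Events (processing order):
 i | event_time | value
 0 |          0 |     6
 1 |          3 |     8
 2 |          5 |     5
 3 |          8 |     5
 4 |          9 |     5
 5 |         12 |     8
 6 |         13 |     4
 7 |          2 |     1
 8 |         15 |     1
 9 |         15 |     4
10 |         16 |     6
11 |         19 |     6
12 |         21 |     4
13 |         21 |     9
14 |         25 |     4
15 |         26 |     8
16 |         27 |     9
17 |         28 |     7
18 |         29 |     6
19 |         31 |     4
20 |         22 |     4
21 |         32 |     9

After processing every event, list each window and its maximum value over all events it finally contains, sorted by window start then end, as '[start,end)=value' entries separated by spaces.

i=0 t=0 v=6: → [0,7); WM=−∞
i=1 t=3 v=8: → [0,7); WM=−∞
i=2 t=5 v=5: → [4,11),[0,7); WM=−∞
i=3 t=8 v=5: → [8,15),[4,11); WM=6
i=4 t=9 v=5: → [8,15),[4,11); WM=6
i=5 t=12 v=8: → [12,19),[8,15); WM=6
i=6 t=13 v=4: → [12,19),[8,15); WM=6
i=7 t=2 v=1: → [0,7); WM=11; [0,7) fires=8 [4,11) fires=5
i=8 t=15 v=1: → [12,19); WM=11
i=9 t=15 v=4: → [12,19); WM=11
i=10 t=16 v=6: → [16,23),[12,19); WM=11
i=11 t=19 v=6: → [16,23); WM=17; [8,15) fires=8
i=12 t=21 v=4: → [20,27),[16,23); WM=17
i=13 t=21 v=9: → [20,27),[16,23); WM=17
i=14 t=25 v=4: → [24,31),[20,27); WM=17
i=15 t=26 v=8: → [24,31),[20,27); WM=24; [12,19) fires=8 [16,23) fires=9
i=16 t=27 v=9: → [24,31); WM=24
i=17 t=28 v=7: → [28,35),[24,31); WM=24
i=18 t=29 v=6: → [28,35),[24,31); WM=24
i=19 t=31 v=4: → [28,35); WM=29; [20,27) fires=9
i=20 t=22 v=4: DROP (t<29-4); WM=29
i=21 t=32 v=9: → [32,39),[28,35); WM=29

[0,7)=8 [4,11)=5 [8,15)=8 [12,19)=8 [16,23)=9 [20,27)=9 [24,31)=9 [28,35)=9 [32,39)=9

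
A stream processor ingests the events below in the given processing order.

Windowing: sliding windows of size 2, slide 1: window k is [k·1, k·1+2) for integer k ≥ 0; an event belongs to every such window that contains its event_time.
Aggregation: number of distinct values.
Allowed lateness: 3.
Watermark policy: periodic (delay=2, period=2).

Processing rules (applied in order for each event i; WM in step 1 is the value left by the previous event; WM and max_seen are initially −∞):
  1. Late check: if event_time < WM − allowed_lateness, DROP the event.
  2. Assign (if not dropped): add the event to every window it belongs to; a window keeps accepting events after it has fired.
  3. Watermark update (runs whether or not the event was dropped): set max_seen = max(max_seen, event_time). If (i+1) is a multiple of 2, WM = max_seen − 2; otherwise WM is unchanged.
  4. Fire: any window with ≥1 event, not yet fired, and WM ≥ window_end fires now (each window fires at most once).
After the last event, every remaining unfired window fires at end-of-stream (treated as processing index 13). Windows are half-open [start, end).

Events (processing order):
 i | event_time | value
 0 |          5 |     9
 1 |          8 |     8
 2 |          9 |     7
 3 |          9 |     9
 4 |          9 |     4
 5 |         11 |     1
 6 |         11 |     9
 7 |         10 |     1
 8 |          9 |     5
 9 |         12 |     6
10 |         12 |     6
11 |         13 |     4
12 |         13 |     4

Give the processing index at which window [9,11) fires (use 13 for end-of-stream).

11

i=0 t=5 v=9: → [5,7),[4,6); WM=−∞
i=1 t=8 v=8: → [8,10),[7,9); WM=6; [4,6) fires=1
i=2 t=9 v=7: → [9,11),[8,10); WM=6
i=3 t=9 v=9: → [9,11),[8,10); WM=7; [5,7) fires=1
i=4 t=9 v=4: → [9,11),[8,10); WM=7
i=5 t=11 v=1: → [11,13),[10,12); WM=9; [7,9) fires=1
i=6 t=11 v=9: → [11,13),[10,12); WM=9
i=7 t=10 v=1: → [10,12),[9,11); WM=9
i=8 t=9 v=5: → [9,11),[8,10); WM=9
i=9 t=12 v=6: → [12,14),[11,13); WM=10; [8,10) fires=5
i=10 t=12 v=6: → [12,14),[11,13); WM=10
i=11 t=13 v=4: → [13,15),[12,14); WM=11; [9,11) fires=5
i=12 t=13 v=4: → [13,15),[12,14); WM=11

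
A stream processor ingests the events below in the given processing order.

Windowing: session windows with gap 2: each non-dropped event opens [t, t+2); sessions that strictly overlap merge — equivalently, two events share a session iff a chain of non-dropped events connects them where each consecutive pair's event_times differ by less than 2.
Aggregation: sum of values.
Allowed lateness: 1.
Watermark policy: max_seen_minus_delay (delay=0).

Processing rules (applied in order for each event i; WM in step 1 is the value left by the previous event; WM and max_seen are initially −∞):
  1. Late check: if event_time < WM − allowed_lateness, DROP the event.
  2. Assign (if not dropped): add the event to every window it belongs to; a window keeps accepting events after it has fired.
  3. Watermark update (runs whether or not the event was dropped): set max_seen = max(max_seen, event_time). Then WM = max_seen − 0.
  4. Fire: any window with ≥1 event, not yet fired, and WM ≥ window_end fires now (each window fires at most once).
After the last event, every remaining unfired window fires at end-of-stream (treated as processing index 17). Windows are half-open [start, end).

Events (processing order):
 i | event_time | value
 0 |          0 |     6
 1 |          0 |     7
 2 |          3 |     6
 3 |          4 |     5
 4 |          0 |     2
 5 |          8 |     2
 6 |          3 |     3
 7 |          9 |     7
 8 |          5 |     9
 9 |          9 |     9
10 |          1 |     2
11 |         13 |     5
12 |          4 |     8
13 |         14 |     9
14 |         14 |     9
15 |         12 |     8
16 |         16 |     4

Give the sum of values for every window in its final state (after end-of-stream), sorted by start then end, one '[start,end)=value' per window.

i=0 t=0 v=6: → [0,2); WM=0
i=1 t=0 v=7: → [0,2); WM=0
i=2 t=3 v=6: → [3,5); WM=3
i=3 t=4 v=5: → [3,6); WM=4
i=4 t=0 v=2: DROP (t<4-1); WM=4
i=5 t=8 v=2: → [8,10); WM=8
i=6 t=3 v=3: DROP (t<8-1); WM=8
i=7 t=9 v=7: → [8,11); WM=9
i=8 t=5 v=9: DROP (t<9-1); WM=9
i=9 t=9 v=9: → [8,11); WM=9
i=10 t=1 v=2: DROP (t<9-1); WM=9
i=11 t=13 v=5: → [13,15); WM=13
i=12 t=4 v=8: DROP (t<13-1); WM=13
i=13 t=14 v=9: → [13,16); WM=14
i=14 t=14 v=9: → [13,16); WM=14
i=15 t=12 v=8: DROP (t<14-1); WM=14
i=16 t=16 v=4: → [16,18); WM=16

[0,2)=13 [3,6)=11 [8,11)=18 [13,16)=23 [16,18)=4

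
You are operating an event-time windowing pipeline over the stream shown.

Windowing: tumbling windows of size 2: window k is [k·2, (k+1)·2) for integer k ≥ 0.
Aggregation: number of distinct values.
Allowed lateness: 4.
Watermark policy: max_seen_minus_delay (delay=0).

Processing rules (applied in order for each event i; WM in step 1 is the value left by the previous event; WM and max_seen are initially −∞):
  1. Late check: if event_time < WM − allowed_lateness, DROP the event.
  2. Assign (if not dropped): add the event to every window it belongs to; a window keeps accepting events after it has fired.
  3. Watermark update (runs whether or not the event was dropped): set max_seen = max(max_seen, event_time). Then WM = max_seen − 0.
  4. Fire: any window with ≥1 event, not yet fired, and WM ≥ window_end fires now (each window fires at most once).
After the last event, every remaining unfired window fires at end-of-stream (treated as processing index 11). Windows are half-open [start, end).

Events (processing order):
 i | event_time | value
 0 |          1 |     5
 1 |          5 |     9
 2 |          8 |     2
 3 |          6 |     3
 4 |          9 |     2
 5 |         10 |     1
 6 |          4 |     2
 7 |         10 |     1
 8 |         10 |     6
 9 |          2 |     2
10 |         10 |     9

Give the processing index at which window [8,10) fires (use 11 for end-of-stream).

i=0 t=1 v=5: → [0,2); WM=1
i=1 t=5 v=9: → [4,6); WM=5; [0,2) fires=1
i=2 t=8 v=2: → [8,10); WM=8; [4,6) fires=1
i=3 t=6 v=3: → [6,8); WM=8; [6,8) fires=1
i=4 t=9 v=2: → [8,10); WM=9
i=5 t=10 v=1: → [10,12); WM=10; [8,10) fires=1
i=6 t=4 v=2: DROP (t<10-4); WM=10
i=7 t=10 v=1: → [10,12); WM=10
i=8 t=10 v=6: → [10,12); WM=10
i=9 t=2 v=2: DROP (t<10-4); WM=10
i=10 t=10 v=9: → [10,12); WM=10

5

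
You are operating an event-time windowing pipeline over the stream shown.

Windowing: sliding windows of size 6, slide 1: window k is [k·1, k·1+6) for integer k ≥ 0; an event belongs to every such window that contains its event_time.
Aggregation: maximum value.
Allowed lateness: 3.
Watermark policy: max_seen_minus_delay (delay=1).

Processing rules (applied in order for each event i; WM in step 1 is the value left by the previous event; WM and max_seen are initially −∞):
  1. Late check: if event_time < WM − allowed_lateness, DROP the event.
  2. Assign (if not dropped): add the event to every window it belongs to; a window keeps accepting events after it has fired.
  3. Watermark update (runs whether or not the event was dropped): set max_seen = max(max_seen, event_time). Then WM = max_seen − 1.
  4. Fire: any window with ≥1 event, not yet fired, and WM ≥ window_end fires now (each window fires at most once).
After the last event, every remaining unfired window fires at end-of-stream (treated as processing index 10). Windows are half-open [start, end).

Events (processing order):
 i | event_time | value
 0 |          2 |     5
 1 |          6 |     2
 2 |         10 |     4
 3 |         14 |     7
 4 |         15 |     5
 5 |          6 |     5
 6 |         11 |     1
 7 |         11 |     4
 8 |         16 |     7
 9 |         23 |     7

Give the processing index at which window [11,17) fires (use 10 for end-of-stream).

i=0 t=2 v=5: → [2,8),[1,7),[0,6); WM=1
i=1 t=6 v=2: → [6,12),[5,11),[4,10),[3,9),[2,8),[1,7); WM=5
i=2 t=10 v=4: → [10,16),[9,15),[8,14),[7,13),[6,12),[5,11); WM=9; [0,6) fires=5 [1,7) fires=5 [2,8) fires=5 [3,9) fires=2
i=3 t=14 v=7: → [14,20),[13,19),[12,18),[11,17),[10,16),[9,15); WM=13; [4,10) fires=2 [5,11) fires=4 [6,12) fires=4 [7,13) fires=4
i=4 t=15 v=5: → [15,21),[14,20),[13,19),[12,18),[11,17),[10,16); WM=14; [8,14) fires=4
i=5 t=6 v=5: DROP (t<14-3); WM=14
i=6 t=11 v=1: → [11,17),[10,16),[9,15),[8,14),[7,13),[6,12); WM=14
i=7 t=11 v=4: → [11,17),[10,16),[9,15),[8,14),[7,13),[6,12); WM=14
i=8 t=16 v=7: → [16,22),[15,21),[14,20),[13,19),[12,18),[11,17); WM=15; [9,15) fires=7
i=9 t=23 v=7: → [23,29),[22,28),[21,27),[20,26),[19,25),[18,24); WM=22; [10,16) fires=7 [11,17) fires=7 [12,18) fires=7 [13,19) fires=7 [14,20) fires=7 [15,21) fires=7 [16,22) fires=7

9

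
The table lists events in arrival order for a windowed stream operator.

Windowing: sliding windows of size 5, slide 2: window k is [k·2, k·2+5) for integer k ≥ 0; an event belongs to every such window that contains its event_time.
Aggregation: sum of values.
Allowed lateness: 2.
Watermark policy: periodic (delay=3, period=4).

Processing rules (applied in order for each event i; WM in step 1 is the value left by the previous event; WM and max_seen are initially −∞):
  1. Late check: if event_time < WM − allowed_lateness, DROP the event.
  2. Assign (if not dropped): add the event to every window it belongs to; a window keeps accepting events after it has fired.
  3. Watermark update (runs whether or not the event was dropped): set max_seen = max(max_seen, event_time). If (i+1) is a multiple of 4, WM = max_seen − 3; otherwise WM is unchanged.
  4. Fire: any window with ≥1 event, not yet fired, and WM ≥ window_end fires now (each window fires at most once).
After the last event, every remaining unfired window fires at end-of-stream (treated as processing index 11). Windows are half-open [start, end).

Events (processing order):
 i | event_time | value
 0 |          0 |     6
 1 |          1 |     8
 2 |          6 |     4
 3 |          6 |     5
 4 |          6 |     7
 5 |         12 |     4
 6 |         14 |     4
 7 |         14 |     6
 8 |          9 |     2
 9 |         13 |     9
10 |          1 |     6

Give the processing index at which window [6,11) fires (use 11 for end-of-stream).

i=0 t=0 v=6: → [0,5); WM=−∞
i=1 t=1 v=8: → [0,5); WM=−∞
i=2 t=6 v=4: → [6,11),[4,9),[2,7); WM=−∞
i=3 t=6 v=5: → [6,11),[4,9),[2,7); WM=3
i=4 t=6 v=7: → [6,11),[4,9),[2,7); WM=3
i=5 t=12 v=4: → [12,17),[10,15),[8,13); WM=3
i=6 t=14 v=4: → [14,19),[12,17),[10,15); WM=3
i=7 t=14 v=6: → [14,19),[12,17),[10,15); WM=11; [0,5) fires=14 [2,7) fires=16 [4,9) fires=16 [6,11) fires=16
i=8 t=9 v=2: → [8,13),[6,11); WM=11
i=9 t=13 v=9: → [12,17),[10,15); WM=11
i=10 t=1 v=6: DROP (t<11-2); WM=11

7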